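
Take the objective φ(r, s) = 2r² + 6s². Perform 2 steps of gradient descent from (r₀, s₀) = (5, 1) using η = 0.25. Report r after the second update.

∇φ = (4r, 12s)
(r₁, s₁) = (5, 1) − 0.25·(20, 12) = (0, -2)
(r₂, s₂) = (0, -2) − 0.25·(0, -24) = (0, 4)
r = 0

0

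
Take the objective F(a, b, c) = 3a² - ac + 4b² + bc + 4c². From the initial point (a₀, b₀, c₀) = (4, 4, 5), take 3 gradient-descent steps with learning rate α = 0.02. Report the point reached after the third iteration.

∇F = (6a - c, 8b + c, -a + b + 8c)
(a₁, b₁, c₁) = (4, 4, 5) − 0.02·(19, 37, 40) = (3.62, 3.26, 4.2)
(a₂, b₂, c₂) = (3.62, 3.26, 4.2) − 0.02·(17.52, 30.28, 33.24) = (3.2696, 2.6544, 3.5352)
(a₃, b₃, c₃) = (3.2696, 2.6544, 3.5352) − 0.02·(16.0824, 24.7704, 27.6664) = (2.947952, 2.158992, 2.981872)

(2.947952, 2.158992, 2.981872)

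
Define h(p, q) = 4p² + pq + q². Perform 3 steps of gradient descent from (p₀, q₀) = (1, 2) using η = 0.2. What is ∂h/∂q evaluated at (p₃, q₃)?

∇h = (8p + q, p + 2q)
(p₁, q₁) = (1, 2) − 0.2·(10, 5) = (-1, 1)
(p₂, q₂) = (-1, 1) − 0.2·(-7, 1) = (0.4, 0.8)
(p₃, q₃) = (0.4, 0.8) − 0.2·(4, 2) = (-0.4, 0.4)
∂h/∂q at (-0.4, 0.4) = 0.4

0.4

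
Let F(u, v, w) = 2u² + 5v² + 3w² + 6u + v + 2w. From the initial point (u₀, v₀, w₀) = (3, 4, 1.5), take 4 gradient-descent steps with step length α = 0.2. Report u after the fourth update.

∇F = (4u + 6, 10v + 1, 6w + 2)
(u₁, v₁, w₁) = (3, 4, 1.5) − 0.2·(18, 41, 11) = (-0.6, -4.2, -0.7)
(u₂, v₂, w₂) = (-0.6, -4.2, -0.7) − 0.2·(3.6, -41, -2.2) = (-1.32, 4, -0.26)
(u₃, v₃, w₃) = (-1.32, 4, -0.26) − 0.2·(0.72, 41, 0.44) = (-1.464, -4.2, -0.348)
(u₄, v₄, w₄) = (-1.464, -4.2, -0.348) − 0.2·(0.144, -41, -0.088) = (-1.4928, 4, -0.3304)
u = -1.4928

-1.4928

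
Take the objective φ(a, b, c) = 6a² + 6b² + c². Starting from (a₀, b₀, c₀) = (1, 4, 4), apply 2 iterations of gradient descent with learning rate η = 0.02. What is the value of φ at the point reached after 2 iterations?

∇φ = (12a, 12b, 2c)
Step 1: at (1, 4, 4), ∇φ = (12, 48, 8) → (1, 4, 4) − 0.02·(12, 48, 8) = (0.76, 3.04, 3.84)
Step 2: at (0.76, 3.04, 3.84), ∇φ = (9.12, 36.48, 7.68) → (0.76, 3.04, 3.84) − 0.02·(9.12, 36.48, 7.68) = (0.5776, 2.3104, 3.6864)
φ(0.5776, 2.3104, 3.6864) = 47.61896448

47.61896448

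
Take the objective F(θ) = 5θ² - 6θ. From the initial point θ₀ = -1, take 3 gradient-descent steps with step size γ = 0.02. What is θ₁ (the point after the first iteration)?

-0.68

F′(θ) = 10θ - 6
θ₁ = -1 − 0.02·(-16) = -0.68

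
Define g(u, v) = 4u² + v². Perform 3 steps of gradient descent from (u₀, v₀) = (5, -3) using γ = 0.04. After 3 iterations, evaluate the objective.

∇g = (8u, 2v)
(u₁, v₁) = (5, -3) − 0.04·(40, -6) = (3.4, -2.76)
(u₂, v₂) = (3.4, -2.76) − 0.04·(27.2, -5.52) = (2.312, -2.5392)
(u₃, v₃) = (2.312, -2.5392) − 0.04·(18.496, -5.0784) = (1.57216, -2.336064)
g(1.57216, -2.336064) = 15.343943274496

15.343943274496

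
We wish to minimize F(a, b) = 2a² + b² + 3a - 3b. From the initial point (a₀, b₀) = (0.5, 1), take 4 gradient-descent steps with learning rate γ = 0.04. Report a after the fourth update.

∇F = (4a + 3, 2b - 3)
Step 1: at (0.5, 1), ∇F = (5, -1) → (0.5, 1) − 0.04·(5, -1) = (0.3, 1.04)
Step 2: at (0.3, 1.04), ∇F = (4.2, -0.92) → (0.3, 1.04) − 0.04·(4.2, -0.92) = (0.132, 1.0768)
Step 3: at (0.132, 1.0768), ∇F = (3.528, -0.8464) → (0.132, 1.0768) − 0.04·(3.528, -0.8464) = (-0.00912, 1.110656)
Step 4: at (-0.00912, 1.110656), ∇F = (2.96352, -0.778688) → (-0.00912, 1.110656) − 0.04·(2.96352, -0.778688) = (-0.1276608, 1.14180352)
a = -0.1276608

-0.1276608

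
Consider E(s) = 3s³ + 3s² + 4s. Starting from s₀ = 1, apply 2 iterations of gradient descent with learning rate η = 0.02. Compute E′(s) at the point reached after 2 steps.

7.792701722176

E′(s) = 9s² + 6s + 4
Step 1: E′(1) = 19; s₁ = 1 − 0.02·19 = 0.62
Step 2: E′(0.62) = 11.1796; s₂ = 0.62 − 0.02·11.1796 = 0.396408
E′(s) at (0.396408) = 7.792701722176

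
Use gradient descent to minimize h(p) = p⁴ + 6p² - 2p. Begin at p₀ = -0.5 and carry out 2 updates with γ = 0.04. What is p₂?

-0.00254464

h′(p) = 4p³ + 12p - 2
p₁ = -0.5 − 0.04·(-8.5) = -0.16
p₂ = -0.16 − 0.04·(-3.936384) = -0.00254464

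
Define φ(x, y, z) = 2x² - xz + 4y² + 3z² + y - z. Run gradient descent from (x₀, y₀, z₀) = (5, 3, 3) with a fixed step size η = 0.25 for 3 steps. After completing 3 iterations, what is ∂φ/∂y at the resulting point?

-25

∇φ = (4x - z, 8y + 1, -x + 6z - 1)
(x₁, y₁, z₁) = (5, 3, 3) − 0.25·(17, 25, 12) = (0.75, -3.25, 0)
(x₂, y₂, z₂) = (0.75, -3.25, 0) − 0.25·(3, -25, -1.75) = (0, 3, 0.4375)
(x₃, y₃, z₃) = (0, 3, 0.4375) − 0.25·(-0.4375, 25, 1.625) = (0.109375, -3.25, 0.03125)
∂φ/∂y at (0.109375, -3.25, 0.03125) = -25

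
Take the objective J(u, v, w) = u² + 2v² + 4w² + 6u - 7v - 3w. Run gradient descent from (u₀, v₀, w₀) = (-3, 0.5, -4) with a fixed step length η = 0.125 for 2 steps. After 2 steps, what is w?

0.375

∇J = (2u + 6, 4v - 7, 8w - 3)
(u₁, v₁, w₁) = (-3, 0.5, -4) − 0.125·(0, -5, -35) = (-3, 1.125, 0.375)
(u₂, v₂, w₂) = (-3, 1.125, 0.375) − 0.125·(0, -2.5, 0) = (-3, 1.4375, 0.375)
w = 0.375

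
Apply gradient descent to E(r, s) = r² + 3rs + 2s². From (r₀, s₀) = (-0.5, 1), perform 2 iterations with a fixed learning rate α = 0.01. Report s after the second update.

∇E = (2r + 3s, 3r + 4s)
Step 1: at (-0.5, 1), ∇E = (2, 2.5) → (-0.5, 1) − 0.01·(2, 2.5) = (-0.52, 0.975)
Step 2: at (-0.52, 0.975), ∇E = (1.885, 2.34) → (-0.52, 0.975) − 0.01·(1.885, 2.34) = (-0.53885, 0.9516)
s = 0.9516

0.9516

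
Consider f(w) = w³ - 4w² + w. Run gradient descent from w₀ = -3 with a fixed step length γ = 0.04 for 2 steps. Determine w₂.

-9.842368

f′(w) = 3w² - 8w + 1
Step 1: f′(-3) = 52; w₁ = -3 − 0.04·52 = -5.08
Step 2: f′(-5.08) = 119.0592; w₂ = -5.08 − 0.04·119.0592 = -9.842368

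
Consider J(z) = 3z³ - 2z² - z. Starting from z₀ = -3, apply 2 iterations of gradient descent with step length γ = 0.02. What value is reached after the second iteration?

-9.423808

J′(z) = 9z² - 4z - 1
Step 1: J′(-3) = 92; z₁ = -3 − 0.02·92 = -4.84
Step 2: J′(-4.84) = 229.1904; z₂ = -4.84 − 0.02·229.1904 = -9.423808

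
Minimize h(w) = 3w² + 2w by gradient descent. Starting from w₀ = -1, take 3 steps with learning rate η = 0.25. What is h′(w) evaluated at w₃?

h′(w) = 6w + 2
Step 1: h′(-1) = -4; w₁ = -1 − 0.25·(-4) = 0
Step 2: h′(0) = 2; w₂ = 0 − 0.25·2 = -0.5
Step 3: h′(-0.5) = -1; w₃ = -0.5 − 0.25·(-1) = -0.25
h′(w) at (-0.25) = 0.5

0.5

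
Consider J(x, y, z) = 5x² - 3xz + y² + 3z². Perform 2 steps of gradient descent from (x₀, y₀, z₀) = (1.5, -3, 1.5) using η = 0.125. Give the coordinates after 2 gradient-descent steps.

(0.3046875, -1.6875, 0.3046875)

∇J = (10x - 3z, 2y, -3x + 6z)
Step 1: at (1.5, -3, 1.5), ∇J = (10.5, -6, 4.5) → (1.5, -3, 1.5) − 0.125·(10.5, -6, 4.5) = (0.1875, -2.25, 0.9375)
Step 2: at (0.1875, -2.25, 0.9375), ∇J = (-0.9375, -4.5, 5.0625) → (0.1875, -2.25, 0.9375) − 0.125·(-0.9375, -4.5, 5.0625) = (0.3046875, -1.6875, 0.3046875)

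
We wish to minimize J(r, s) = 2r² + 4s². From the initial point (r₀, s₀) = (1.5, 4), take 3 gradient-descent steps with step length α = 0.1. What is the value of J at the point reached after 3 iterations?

∇J = (4r, 8s)
(r₁, s₁) = (1.5, 4) − 0.1·(6, 32) = (0.9, 0.8)
(r₂, s₂) = (0.9, 0.8) − 0.1·(3.6, 6.4) = (0.54, 0.16)
(r₃, s₃) = (0.54, 0.16) − 0.1·(2.16, 1.28) = (0.324, 0.032)
J(0.324, 0.032) = 0.214048

0.214048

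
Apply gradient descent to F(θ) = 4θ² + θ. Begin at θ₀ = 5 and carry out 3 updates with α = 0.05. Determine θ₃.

0.982

F′(θ) = 8θ + 1
θ₁ = 5 − 0.05·41 = 2.95
θ₂ = 2.95 − 0.05·24.6 = 1.72
θ₃ = 1.72 − 0.05·14.76 = 0.982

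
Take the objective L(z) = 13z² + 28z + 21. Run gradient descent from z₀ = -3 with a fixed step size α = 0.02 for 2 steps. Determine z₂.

-1.52

L′(z) = 26z + 28
z₁ = -3 − 0.02·(-50) = -2
z₂ = -2 − 0.02·(-24) = -1.52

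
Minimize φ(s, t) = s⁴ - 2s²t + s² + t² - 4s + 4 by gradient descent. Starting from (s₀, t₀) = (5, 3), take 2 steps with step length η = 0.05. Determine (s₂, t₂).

(1002.1814, 34.609)

∇φ = (4s³ - 4st + 2s - 4, -2s² + 2t)
(s₁, t₁) = (5, 3) − 0.05·(446, -44) = (-17.3, 5.2)
(s₂, t₂) = (-17.3, 5.2) − 0.05·(-20389.628, -588.18) = (1002.1814, 34.609)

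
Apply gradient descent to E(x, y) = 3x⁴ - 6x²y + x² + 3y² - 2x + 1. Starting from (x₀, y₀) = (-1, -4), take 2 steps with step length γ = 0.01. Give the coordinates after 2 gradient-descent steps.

∇E = (12x³ - 12xy + 2x - 2, -6x² + 6y)
(x₁, y₁) = (-1, -4) − 0.01·(-64, -30) = (-0.36, -3.7)
(x₂, y₂) = (-0.36, -3.7) − 0.01·(-19.263872, -22.9776) = (-0.16736128, -3.470224)

(-0.16736128, -3.470224)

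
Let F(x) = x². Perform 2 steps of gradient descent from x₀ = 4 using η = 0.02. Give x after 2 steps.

3.6864

F′(x) = 2x
Step 1: F′(4) = 8; x₁ = 4 − 0.02·8 = 3.84
Step 2: F′(3.84) = 7.68; x₂ = 3.84 − 0.02·7.68 = 3.6864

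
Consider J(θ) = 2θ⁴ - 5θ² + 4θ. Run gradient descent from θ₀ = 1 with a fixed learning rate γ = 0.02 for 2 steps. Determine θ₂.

J′(θ) = 8θ³ - 10θ + 4
θ₁ = 1 − 0.02·2 = 0.96
θ₂ = 0.96 − 0.02·1.477888 = 0.93044224

0.93044224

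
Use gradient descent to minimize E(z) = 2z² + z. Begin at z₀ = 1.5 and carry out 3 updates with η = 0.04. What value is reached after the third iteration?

0.787232

E′(z) = 4z + 1
Step 1: E′(1.5) = 7; z₁ = 1.5 − 0.04·7 = 1.22
Step 2: E′(1.22) = 5.88; z₂ = 1.22 − 0.04·5.88 = 0.9848
Step 3: E′(0.9848) = 4.9392; z₃ = 0.9848 − 0.04·4.9392 = 0.787232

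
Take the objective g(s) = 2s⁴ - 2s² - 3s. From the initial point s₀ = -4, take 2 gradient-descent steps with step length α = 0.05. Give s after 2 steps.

-3652.71295

g′(s) = 8s³ - 4s - 3
s₁ = -4 − 0.05·(-499) = 20.95
s₂ = 20.95 − 0.05·73473.259 = -3652.71295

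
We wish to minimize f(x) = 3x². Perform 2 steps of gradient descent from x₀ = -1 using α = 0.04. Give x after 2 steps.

f′(x) = 6x
x₁ = -1 − 0.04·(-6) = -0.76
x₂ = -0.76 − 0.04·(-4.56) = -0.5776

-0.5776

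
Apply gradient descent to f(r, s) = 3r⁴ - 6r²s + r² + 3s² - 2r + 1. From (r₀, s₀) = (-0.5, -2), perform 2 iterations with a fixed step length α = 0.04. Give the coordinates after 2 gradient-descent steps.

(0.11310592, -1.103456)

∇f = (12r³ - 12rs + 2r - 2, -6r² + 6s)
(r₁, s₁) = (-0.5, -2) − 0.04·(-16.5, -13.5) = (0.16, -1.46)
(r₂, s₂) = (0.16, -1.46) − 0.04·(1.172352, -8.9136) = (0.11310592, -1.103456)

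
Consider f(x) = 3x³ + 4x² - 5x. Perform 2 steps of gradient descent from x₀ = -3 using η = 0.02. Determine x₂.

f′(x) = 9x² + 8x - 5
x₁ = -3 − 0.02·52 = -4.04
x₂ = -4.04 − 0.02·109.5744 = -6.231488

-6.231488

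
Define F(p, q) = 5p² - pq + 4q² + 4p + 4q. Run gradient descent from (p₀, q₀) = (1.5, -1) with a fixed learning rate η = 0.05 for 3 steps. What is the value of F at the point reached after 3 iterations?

-1.7538144140625

∇F = (10p - q + 4, -p + 8q + 4)
Step 1: at (1.5, -1), ∇F = (20, -5.5) → (1.5, -1) − 0.05·(20, -5.5) = (0.5, -0.725)
Step 2: at (0.5, -0.725), ∇F = (9.725, -2.3) → (0.5, -0.725) − 0.05·(9.725, -2.3) = (0.01375, -0.61)
Step 3: at (0.01375, -0.61), ∇F = (4.7475, -0.89375) → (0.01375, -0.61) − 0.05·(4.7475, -0.89375) = (-0.223625, -0.5653125)
F(-0.223625, -0.5653125) = -1.7538144140625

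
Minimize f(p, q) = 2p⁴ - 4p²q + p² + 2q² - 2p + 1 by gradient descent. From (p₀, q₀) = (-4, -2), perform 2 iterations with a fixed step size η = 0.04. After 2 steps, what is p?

∇f = (8p³ - 8pq + 2p - 2, -4p² + 4q)
(p₁, q₁) = (-4, -2) − 0.04·(-586, -72) = (19.44, 0.88)
(p₂, q₂) = (19.44, 0.88) − 0.04·(58673.145472, -1508.1344) = (-2327.48581888, 61.205376)
p = -2327.48581888

-2327.48581888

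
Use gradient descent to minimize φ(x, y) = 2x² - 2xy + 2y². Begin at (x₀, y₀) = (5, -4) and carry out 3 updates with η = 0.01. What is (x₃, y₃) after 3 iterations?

∇φ = (4x - 2y, -2x + 4y)
Step 1: at (5, -4), ∇φ = (28, -26) → (5, -4) − 0.01·(28, -26) = (4.72, -3.74)
Step 2: at (4.72, -3.74), ∇φ = (26.36, -24.4) → (4.72, -3.74) − 0.01·(26.36, -24.4) = (4.4564, -3.496)
Step 3: at (4.4564, -3.496), ∇φ = (24.8176, -22.8968) → (4.4564, -3.496) − 0.01·(24.8176, -22.8968) = (4.208224, -3.267032)

(4.208224, -3.267032)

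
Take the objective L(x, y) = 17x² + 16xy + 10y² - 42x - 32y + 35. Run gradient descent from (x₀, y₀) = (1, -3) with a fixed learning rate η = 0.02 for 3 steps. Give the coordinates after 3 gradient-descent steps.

∇L = (34x + 16y - 42, 16x + 20y - 32)
(x₁, y₁) = (1, -3) − 0.02·(-56, -76) = (2.12, -1.48)
(x₂, y₂) = (2.12, -1.48) − 0.02·(6.4, -27.68) = (1.992, -0.9264)
(x₃, y₃) = (1.992, -0.9264) − 0.02·(10.9056, -18.656) = (1.773888, -0.55328)

(1.773888, -0.55328)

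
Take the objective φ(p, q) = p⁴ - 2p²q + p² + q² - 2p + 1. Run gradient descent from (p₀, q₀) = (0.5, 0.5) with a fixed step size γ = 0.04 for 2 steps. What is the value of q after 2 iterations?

∇φ = (4p³ - 4pq + 2p - 2, -2p² + 2q)
Step 1: at (0.5, 0.5), ∇φ = (-1.5, 0.5) → (0.5, 0.5) − 0.04·(-1.5, 0.5) = (0.56, 0.48)
Step 2: at (0.56, 0.48), ∇φ = (-1.252736, 0.3328) → (0.56, 0.48) − 0.04·(-1.252736, 0.3328) = (0.61010944, 0.466688)
q = 0.466688

0.466688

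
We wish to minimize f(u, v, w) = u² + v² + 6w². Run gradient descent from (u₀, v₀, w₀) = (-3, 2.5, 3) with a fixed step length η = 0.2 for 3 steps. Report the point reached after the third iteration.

(-0.648, 0.54, -8.232)

∇f = (2u, 2v, 12w)
(u₁, v₁, w₁) = (-3, 2.5, 3) − 0.2·(-6, 5, 36) = (-1.8, 1.5, -4.2)
(u₂, v₂, w₂) = (-1.8, 1.5, -4.2) − 0.2·(-3.6, 3, -50.4) = (-1.08, 0.9, 5.88)
(u₃, v₃, w₃) = (-1.08, 0.9, 5.88) − 0.2·(-2.16, 1.8, 70.56) = (-0.648, 0.54, -8.232)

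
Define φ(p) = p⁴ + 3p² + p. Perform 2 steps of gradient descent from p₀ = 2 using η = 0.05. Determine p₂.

φ′(p) = 4p³ + 6p + 1
p₁ = 2 − 0.05·45 = -0.25
p₂ = -0.25 − 0.05·(-0.5625) = -0.221875

-0.221875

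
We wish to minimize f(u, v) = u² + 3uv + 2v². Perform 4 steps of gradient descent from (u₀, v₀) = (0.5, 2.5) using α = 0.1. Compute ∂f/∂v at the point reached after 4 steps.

∇f = (2u + 3v, 3u + 4v)
(u₁, v₁) = (0.5, 2.5) − 0.1·(8.5, 11.5) = (-0.35, 1.35)
(u₂, v₂) = (-0.35, 1.35) − 0.1·(3.35, 4.35) = (-0.685, 0.915)
(u₃, v₃) = (-0.685, 0.915) − 0.1·(1.375, 1.605) = (-0.8225, 0.7545)
(u₄, v₄) = (-0.8225, 0.7545) − 0.1·(0.6185, 0.5505) = (-0.88435, 0.69945)
∂f/∂v at (-0.88435, 0.69945) = 0.14475

0.14475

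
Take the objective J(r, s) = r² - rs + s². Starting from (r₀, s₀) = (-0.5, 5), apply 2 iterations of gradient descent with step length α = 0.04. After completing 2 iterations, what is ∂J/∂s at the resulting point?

∇J = (2r - s, -r + 2s)
(r₁, s₁) = (-0.5, 5) − 0.04·(-6, 10.5) = (-0.26, 4.58)
(r₂, s₂) = (-0.26, 4.58) − 0.04·(-5.1, 9.42) = (-0.056, 4.2032)
∂J/∂s at (-0.056, 4.2032) = 8.4624

8.4624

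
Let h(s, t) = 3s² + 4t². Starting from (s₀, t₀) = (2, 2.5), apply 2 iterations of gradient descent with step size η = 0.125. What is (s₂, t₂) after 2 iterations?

(0.125, 0)

∇h = (6s, 8t)
Step 1: at (2, 2.5), ∇h = (12, 20) → (2, 2.5) − 0.125·(12, 20) = (0.5, 0)
Step 2: at (0.5, 0), ∇h = (3, 0) → (0.5, 0) − 0.125·(3, 0) = (0.125, 0)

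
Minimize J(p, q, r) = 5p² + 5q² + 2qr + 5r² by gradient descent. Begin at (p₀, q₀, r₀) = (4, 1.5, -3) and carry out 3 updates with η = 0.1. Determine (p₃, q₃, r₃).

∇J = (10p, 10q + 2r, 2q + 10r)
(p₁, q₁, r₁) = (4, 1.5, -3) − 0.1·(40, 9, -27) = (0, 0.6, -0.3)
(p₂, q₂, r₂) = (0, 0.6, -0.3) − 0.1·(0, 5.4, -1.8) = (0, 0.06, -0.12)
(p₃, q₃, r₃) = (0, 0.06, -0.12) − 0.1·(0, 0.36, -1.08) = (0, 0.024, -0.012)

(0, 0.024, -0.012)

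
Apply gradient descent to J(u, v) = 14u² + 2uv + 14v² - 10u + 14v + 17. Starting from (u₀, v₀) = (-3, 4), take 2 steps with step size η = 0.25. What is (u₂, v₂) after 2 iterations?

∇J = (28u + 2v - 10, 2u + 28v + 14)
(u₁, v₁) = (-3, 4) − 0.25·(-86, 120) = (18.5, -26)
(u₂, v₂) = (18.5, -26) − 0.25·(456, -677) = (-95.5, 143.25)

(-95.5, 143.25)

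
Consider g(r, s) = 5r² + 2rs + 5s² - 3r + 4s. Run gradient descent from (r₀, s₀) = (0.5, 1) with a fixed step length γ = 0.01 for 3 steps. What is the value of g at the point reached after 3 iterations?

∇g = (10r + 2s - 3, 2r + 10s + 4)
Step 1: at (0.5, 1), ∇g = (4, 15) → (0.5, 1) − 0.01·(4, 15) = (0.46, 0.85)
Step 2: at (0.46, 0.85), ∇g = (3.3, 13.42) → (0.46, 0.85) − 0.01·(3.3, 13.42) = (0.427, 0.7158)
Step 3: at (0.427, 0.7158), ∇g = (2.7016, 12.012) → (0.427, 0.7158) − 0.01·(2.7016, 12.012) = (0.399984, 0.59568)
g(0.399984, 0.59568) = 4.23340225152

4.23340225152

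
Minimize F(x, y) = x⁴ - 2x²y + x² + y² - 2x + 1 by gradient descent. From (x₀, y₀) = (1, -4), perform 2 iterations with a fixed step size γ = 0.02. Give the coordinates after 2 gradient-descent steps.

∇F = (4x³ - 4xy + 2x - 2, -2x² + 2y)
Step 1: at (1, -4), ∇F = (20, -10) → (1, -4) − 0.02·(20, -10) = (0.6, -3.8)
Step 2: at (0.6, -3.8), ∇F = (9.184, -8.32) → (0.6, -3.8) − 0.02·(9.184, -8.32) = (0.41632, -3.6336)

(0.41632, -3.6336)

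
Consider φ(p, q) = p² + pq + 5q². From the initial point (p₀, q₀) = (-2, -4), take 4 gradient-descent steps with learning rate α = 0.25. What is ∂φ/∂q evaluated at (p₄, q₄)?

∇φ = (2p + q, p + 10q)
(p₁, q₁) = (-2, -4) − 0.25·(-8, -42) = (0, 6.5)
(p₂, q₂) = (0, 6.5) − 0.25·(6.5, 65) = (-1.625, -9.75)
(p₃, q₃) = (-1.625, -9.75) − 0.25·(-13, -99.125) = (1.625, 15.03125)
(p₄, q₄) = (1.625, 15.03125) − 0.25·(18.28125, 151.9375) = (-2.9453125, -22.953125)
∂φ/∂q at (-2.9453125, -22.953125) = -232.4765625

-232.4765625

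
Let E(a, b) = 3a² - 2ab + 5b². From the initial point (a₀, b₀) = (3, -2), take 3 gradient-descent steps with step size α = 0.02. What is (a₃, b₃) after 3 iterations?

(1.887104, -0.777536)

∇E = (6a - 2b, -2a + 10b)
(a₁, b₁) = (3, -2) − 0.02·(22, -26) = (2.56, -1.48)
(a₂, b₂) = (2.56, -1.48) − 0.02·(18.32, -19.92) = (2.1936, -1.0816)
(a₃, b₃) = (2.1936, -1.0816) − 0.02·(15.3248, -15.2032) = (1.887104, -0.777536)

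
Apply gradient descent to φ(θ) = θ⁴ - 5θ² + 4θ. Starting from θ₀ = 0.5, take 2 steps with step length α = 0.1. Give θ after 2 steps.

0.63345

φ′(θ) = 4θ³ - 10θ + 4
Step 1: φ′(0.5) = -0.5; θ₁ = 0.5 − 0.1·(-0.5) = 0.55
Step 2: φ′(0.55) = -0.8345; θ₂ = 0.55 − 0.1·(-0.8345) = 0.63345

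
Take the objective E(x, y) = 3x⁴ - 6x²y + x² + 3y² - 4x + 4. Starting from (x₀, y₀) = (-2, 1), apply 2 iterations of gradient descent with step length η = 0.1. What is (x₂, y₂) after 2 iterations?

(-233.84, 22.72)

∇E = (12x³ - 12xy + 2x - 4, -6x² + 6y)
Step 1: at (-2, 1), ∇E = (-80, -18) → (-2, 1) − 0.1·(-80, -18) = (6, 2.8)
Step 2: at (6, 2.8), ∇E = (2398.4, -199.2) → (6, 2.8) − 0.1·(2398.4, -199.2) = (-233.84, 22.72)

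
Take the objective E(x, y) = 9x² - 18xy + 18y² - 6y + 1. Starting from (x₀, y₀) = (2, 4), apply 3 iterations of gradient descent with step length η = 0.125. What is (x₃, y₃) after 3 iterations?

(138.265625, -222.828125)

∇E = (18x - 18y, -18x + 36y - 6)
(x₁, y₁) = (2, 4) − 0.125·(-36, 102) = (6.5, -8.75)
(x₂, y₂) = (6.5, -8.75) − 0.125·(274.5, -438) = (-27.8125, 46)
(x₃, y₃) = (-27.8125, 46) − 0.125·(-1328.625, 2150.625) = (138.265625, -222.828125)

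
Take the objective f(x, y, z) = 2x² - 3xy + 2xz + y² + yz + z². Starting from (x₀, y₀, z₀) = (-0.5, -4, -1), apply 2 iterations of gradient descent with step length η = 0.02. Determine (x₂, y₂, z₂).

∇f = (4x - 3y + 2z, -3x + 2y + z, 2x + y + 2z)
(x₁, y₁, z₁) = (-0.5, -4, -1) − 0.02·(8, -7.5, -7) = (-0.66, -3.85, -0.86)
(x₂, y₂, z₂) = (-0.66, -3.85, -0.86) − 0.02·(7.19, -6.58, -6.89) = (-0.8038, -3.7184, -0.7222)

(-0.8038, -3.7184, -0.7222)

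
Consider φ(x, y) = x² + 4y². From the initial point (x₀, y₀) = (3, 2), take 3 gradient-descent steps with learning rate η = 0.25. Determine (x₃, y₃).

(0.375, -2)

∇φ = (2x, 8y)
(x₁, y₁) = (3, 2) − 0.25·(6, 16) = (1.5, -2)
(x₂, y₂) = (1.5, -2) − 0.25·(3, -16) = (0.75, 2)
(x₃, y₃) = (0.75, 2) − 0.25·(1.5, 16) = (0.375, -2)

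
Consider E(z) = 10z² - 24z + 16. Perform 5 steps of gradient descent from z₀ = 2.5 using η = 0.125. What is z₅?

-8.671875

E′(z) = 20z - 24
Step 1: E′(2.5) = 26; z₁ = 2.5 − 0.125·26 = -0.75
Step 2: E′(-0.75) = -39; z₂ = -0.75 − 0.125·(-39) = 4.125
Step 3: E′(4.125) = 58.5; z₃ = 4.125 − 0.125·58.5 = -3.1875
Step 4: E′(-3.1875) = -87.75; z₄ = -3.1875 − 0.125·(-87.75) = 7.78125
Step 5: E′(7.78125) = 131.625; z₅ = 7.78125 − 0.125·131.625 = -8.671875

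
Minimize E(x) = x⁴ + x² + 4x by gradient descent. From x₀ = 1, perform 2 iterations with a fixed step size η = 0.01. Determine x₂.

E′(x) = 4x³ + 2x + 4
x₁ = 1 − 0.01·10 = 0.9
x₂ = 0.9 − 0.01·8.716 = 0.81284

0.81284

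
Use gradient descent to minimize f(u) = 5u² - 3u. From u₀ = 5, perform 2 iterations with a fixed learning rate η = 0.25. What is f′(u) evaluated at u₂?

105.75

f′(u) = 10u - 3
u₁ = 5 − 0.25·47 = -6.75
u₂ = -6.75 − 0.25·(-70.5) = 10.875
f′(u) at (10.875) = 105.75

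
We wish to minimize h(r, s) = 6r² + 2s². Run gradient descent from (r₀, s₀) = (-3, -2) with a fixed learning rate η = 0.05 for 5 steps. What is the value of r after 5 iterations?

∇h = (12r, 4s)
Step 1: at (-3, -2), ∇h = (-36, -8) → (-3, -2) − 0.05·(-36, -8) = (-1.2, -1.6)
Step 2: at (-1.2, -1.6), ∇h = (-14.4, -6.4) → (-1.2, -1.6) − 0.05·(-14.4, -6.4) = (-0.48, -1.28)
Step 3: at (-0.48, -1.28), ∇h = (-5.76, -5.12) → (-0.48, -1.28) − 0.05·(-5.76, -5.12) = (-0.192, -1.024)
Step 4: at (-0.192, -1.024), ∇h = (-2.304, -4.096) → (-0.192, -1.024) − 0.05·(-2.304, -4.096) = (-0.0768, -0.8192)
Step 5: at (-0.0768, -0.8192), ∇h = (-0.9216, -3.2768) → (-0.0768, -0.8192) − 0.05·(-0.9216, -3.2768) = (-0.03072, -0.65536)
r = -0.03072

-0.03072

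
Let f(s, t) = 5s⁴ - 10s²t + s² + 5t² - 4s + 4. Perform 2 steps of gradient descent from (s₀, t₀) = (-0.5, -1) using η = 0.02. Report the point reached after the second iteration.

∇f = (20s³ - 20st + 2s - 4, -10s² + 10t)
Step 1: at (-0.5, -1), ∇f = (-17.5, -12.5) → (-0.5, -1) − 0.02·(-17.5, -12.5) = (-0.15, -0.75)
Step 2: at (-0.15, -0.75), ∇f = (-6.6175, -7.725) → (-0.15, -0.75) − 0.02·(-6.6175, -7.725) = (-0.01765, -0.5955)

(-0.01765, -0.5955)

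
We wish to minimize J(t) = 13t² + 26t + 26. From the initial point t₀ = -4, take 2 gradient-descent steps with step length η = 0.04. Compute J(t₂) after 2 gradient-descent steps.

J′(t) = 26t + 26
t₁ = -4 − 0.04·(-78) = -0.88
t₂ = -0.88 − 0.04·3.12 = -1.0048
J(-1.0048) = 13.00029952

13.00029952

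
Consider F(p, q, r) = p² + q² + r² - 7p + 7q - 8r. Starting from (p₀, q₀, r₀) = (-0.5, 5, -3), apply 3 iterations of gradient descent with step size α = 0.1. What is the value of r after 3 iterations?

∇F = (2p - 7, 2q + 7, 2r - 8)
(p₁, q₁, r₁) = (-0.5, 5, -3) − 0.1·(-8, 17, -14) = (0.3, 3.3, -1.6)
(p₂, q₂, r₂) = (0.3, 3.3, -1.6) − 0.1·(-6.4, 13.6, -11.2) = (0.94, 1.94, -0.48)
(p₃, q₃, r₃) = (0.94, 1.94, -0.48) − 0.1·(-5.12, 10.88, -8.96) = (1.452, 0.852, 0.416)
r = 0.416

0.416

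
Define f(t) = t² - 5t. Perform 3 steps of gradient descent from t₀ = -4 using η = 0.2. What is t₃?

f′(t) = 2t - 5
t₁ = -4 − 0.2·(-13) = -1.4
t₂ = -1.4 − 0.2·(-7.8) = 0.16
t₃ = 0.16 − 0.2·(-4.68) = 1.096

1.096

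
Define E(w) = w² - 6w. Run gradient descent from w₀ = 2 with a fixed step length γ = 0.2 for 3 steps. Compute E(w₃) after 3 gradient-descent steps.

E′(w) = 2w - 6
Step 1: E′(2) = -2; w₁ = 2 − 0.2·(-2) = 2.4
Step 2: E′(2.4) = -1.2; w₂ = 2.4 − 0.2·(-1.2) = 2.64
Step 3: E′(2.64) = -0.72; w₃ = 2.64 − 0.2·(-0.72) = 2.784
E(2.784) = -8.953344

-8.953344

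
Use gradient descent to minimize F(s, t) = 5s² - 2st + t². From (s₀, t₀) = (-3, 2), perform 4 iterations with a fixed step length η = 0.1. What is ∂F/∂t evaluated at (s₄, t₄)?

0.9632

∇F = (10s - 2t, -2s + 2t)
(s₁, t₁) = (-3, 2) − 0.1·(-34, 10) = (0.4, 1)
(s₂, t₂) = (0.4, 1) − 0.1·(2, 1.2) = (0.2, 0.88)
(s₃, t₃) = (0.2, 0.88) − 0.1·(0.24, 1.36) = (0.176, 0.744)
(s₄, t₄) = (0.176, 0.744) − 0.1·(0.272, 1.136) = (0.1488, 0.6304)
∂F/∂t at (0.1488, 0.6304) = 0.9632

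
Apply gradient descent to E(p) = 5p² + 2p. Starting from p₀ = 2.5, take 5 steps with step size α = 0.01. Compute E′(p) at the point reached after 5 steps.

E′(p) = 10p + 2
Step 1: E′(2.5) = 27; p₁ = 2.5 − 0.01·27 = 2.23
Step 2: E′(2.23) = 24.3; p₂ = 2.23 − 0.01·24.3 = 1.987
Step 3: E′(1.987) = 21.87; p₃ = 1.987 − 0.01·21.87 = 1.7683
Step 4: E′(1.7683) = 19.683; p₄ = 1.7683 − 0.01·19.683 = 1.57147
Step 5: E′(1.57147) = 17.7147; p₅ = 1.57147 − 0.01·17.7147 = 1.394323
E′(p) at (1.394323) = 15.94323

15.94323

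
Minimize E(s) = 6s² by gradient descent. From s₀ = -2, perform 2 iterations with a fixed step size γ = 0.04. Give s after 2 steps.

-0.5408

E′(s) = 12s
s₁ = -2 − 0.04·(-24) = -1.04
s₂ = -1.04 − 0.04·(-12.48) = -0.5408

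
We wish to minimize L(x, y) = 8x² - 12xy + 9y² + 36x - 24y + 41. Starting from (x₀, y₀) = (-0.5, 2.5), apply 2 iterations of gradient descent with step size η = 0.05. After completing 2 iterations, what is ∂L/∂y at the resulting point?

9.63

∇L = (16x - 12y + 36, -12x + 18y - 24)
Step 1: at (-0.5, 2.5), ∇L = (-2, 27) → (-0.5, 2.5) − 0.05·(-2, 27) = (-0.4, 1.15)
Step 2: at (-0.4, 1.15), ∇L = (15.8, 1.5) → (-0.4, 1.15) − 0.05·(15.8, 1.5) = (-1.19, 1.075)
∂L/∂y at (-1.19, 1.075) = 9.63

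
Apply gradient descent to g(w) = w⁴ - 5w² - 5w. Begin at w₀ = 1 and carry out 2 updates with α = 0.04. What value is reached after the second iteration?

g′(w) = 4w³ - 10w - 5
Step 1: g′(1) = -11; w₁ = 1 − 0.04·(-11) = 1.44
Step 2: g′(1.44) = -7.456064; w₂ = 1.44 − 0.04·(-7.456064) = 1.73824256

1.73824256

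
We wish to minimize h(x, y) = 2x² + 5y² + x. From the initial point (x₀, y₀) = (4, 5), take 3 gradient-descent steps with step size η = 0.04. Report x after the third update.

2.268992

∇h = (4x + 1, 10y)
(x₁, y₁) = (4, 5) − 0.04·(17, 50) = (3.32, 3)
(x₂, y₂) = (3.32, 3) − 0.04·(14.28, 30) = (2.7488, 1.8)
(x₃, y₃) = (2.7488, 1.8) − 0.04·(11.9952, 18) = (2.268992, 1.08)
x = 2.268992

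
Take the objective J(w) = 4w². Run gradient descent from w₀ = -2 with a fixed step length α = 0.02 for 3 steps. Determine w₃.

-1.185408

J′(w) = 8w
w₁ = -2 − 0.02·(-16) = -1.68
w₂ = -1.68 − 0.02·(-13.44) = -1.4112
w₃ = -1.4112 − 0.02·(-11.2896) = -1.185408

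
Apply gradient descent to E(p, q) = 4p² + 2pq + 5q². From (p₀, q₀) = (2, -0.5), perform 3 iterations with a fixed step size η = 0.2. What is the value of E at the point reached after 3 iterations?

8.315408

∇E = (8p + 2q, 2p + 10q)
(p₁, q₁) = (2, -0.5) − 0.2·(15, -1) = (-1, -0.3)
(p₂, q₂) = (-1, -0.3) − 0.2·(-8.6, -5) = (0.72, 0.7)
(p₃, q₃) = (0.72, 0.7) − 0.2·(7.16, 8.44) = (-0.712, -0.988)
E(-0.712, -0.988) = 8.315408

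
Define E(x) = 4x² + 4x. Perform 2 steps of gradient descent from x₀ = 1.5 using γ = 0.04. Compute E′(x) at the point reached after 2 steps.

E′(x) = 8x + 4
Step 1: E′(1.5) = 16; x₁ = 1.5 − 0.04·16 = 0.86
Step 2: E′(0.86) = 10.88; x₂ = 0.86 − 0.04·10.88 = 0.4248
E′(x) at (0.4248) = 7.3984

7.3984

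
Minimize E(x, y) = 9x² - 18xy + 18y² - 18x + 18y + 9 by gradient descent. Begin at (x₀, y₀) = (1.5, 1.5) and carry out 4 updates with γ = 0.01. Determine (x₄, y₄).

∇E = (18x - 18y - 18, -18x + 36y + 18)
Step 1: at (1.5, 1.5), ∇E = (-18, 45) → (1.5, 1.5) − 0.01·(-18, 45) = (1.68, 1.05)
Step 2: at (1.68, 1.05), ∇E = (-6.66, 25.56) → (1.68, 1.05) − 0.01·(-6.66, 25.56) = (1.7466, 0.7944)
Step 3: at (1.7466, 0.7944), ∇E = (-0.8604, 15.1596) → (1.7466, 0.7944) − 0.01·(-0.8604, 15.1596) = (1.755204, 0.642804)
Step 4: at (1.755204, 0.642804), ∇E = (2.0232, 9.547272) → (1.755204, 0.642804) − 0.01·(2.0232, 9.547272) = (1.734972, 0.54733128)

(1.734972, 0.54733128)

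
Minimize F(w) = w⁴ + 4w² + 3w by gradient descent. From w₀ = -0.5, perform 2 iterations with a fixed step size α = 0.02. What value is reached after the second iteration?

-0.44649416

F′(w) = 4w³ + 8w + 3
w₁ = -0.5 − 0.02·(-1.5) = -0.47
w₂ = -0.47 − 0.02·(-1.175292) = -0.44649416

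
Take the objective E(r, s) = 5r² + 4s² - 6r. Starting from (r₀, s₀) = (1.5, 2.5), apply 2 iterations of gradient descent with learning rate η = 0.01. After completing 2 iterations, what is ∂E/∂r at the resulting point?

7.29

∇E = (10r - 6, 8s)
(r₁, s₁) = (1.5, 2.5) − 0.01·(9, 20) = (1.41, 2.3)
(r₂, s₂) = (1.41, 2.3) − 0.01·(8.1, 18.4) = (1.329, 2.116)
∂E/∂r at (1.329, 2.116) = 7.29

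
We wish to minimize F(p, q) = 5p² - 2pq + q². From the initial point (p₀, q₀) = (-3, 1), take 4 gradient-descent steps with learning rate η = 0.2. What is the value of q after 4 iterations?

∇F = (10p - 2q, -2p + 2q)
(p₁, q₁) = (-3, 1) − 0.2·(-32, 8) = (3.4, -0.6)
(p₂, q₂) = (3.4, -0.6) − 0.2·(35.2, -8) = (-3.64, 1)
(p₃, q₃) = (-3.64, 1) − 0.2·(-38.4, 9.28) = (4.04, -0.856)
(p₄, q₄) = (4.04, -0.856) − 0.2·(42.112, -9.792) = (-4.3824, 1.1024)
q = 1.1024

1.1024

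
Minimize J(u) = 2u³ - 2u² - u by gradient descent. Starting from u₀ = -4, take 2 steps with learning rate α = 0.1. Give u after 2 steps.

-157.846

J′(u) = 6u² - 4u - 1
u₁ = -4 − 0.1·111 = -15.1
u₂ = -15.1 − 0.1·1427.46 = -157.846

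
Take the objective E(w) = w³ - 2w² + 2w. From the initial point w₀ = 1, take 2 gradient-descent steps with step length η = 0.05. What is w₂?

E′(w) = 3w² - 4w + 2
Step 1: E′(1) = 1; w₁ = 1 − 0.05·1 = 0.95
Step 2: E′(0.95) = 0.9075; w₂ = 0.95 − 0.05·0.9075 = 0.904625

0.904625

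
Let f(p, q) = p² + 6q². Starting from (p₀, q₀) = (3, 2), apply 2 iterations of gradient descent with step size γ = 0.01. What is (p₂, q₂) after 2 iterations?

∇f = (2p, 12q)
Step 1: at (3, 2), ∇f = (6, 24) → (3, 2) − 0.01·(6, 24) = (2.94, 1.76)
Step 2: at (2.94, 1.76), ∇f = (5.88, 21.12) → (2.94, 1.76) − 0.01·(5.88, 21.12) = (2.8812, 1.5488)

(2.8812, 1.5488)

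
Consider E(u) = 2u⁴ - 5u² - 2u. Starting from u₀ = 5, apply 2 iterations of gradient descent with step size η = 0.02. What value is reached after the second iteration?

E′(u) = 8u³ - 10u - 2
u₁ = 5 − 0.02·948 = -13.96
u₂ = -13.96 − 0.02·(-21626.777088) = 418.57554176

418.57554176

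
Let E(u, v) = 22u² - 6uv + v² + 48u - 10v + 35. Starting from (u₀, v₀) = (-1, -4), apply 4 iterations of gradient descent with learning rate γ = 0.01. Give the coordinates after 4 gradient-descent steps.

∇E = (44u - 6v + 48, -6u + 2v - 10)
(u₁, v₁) = (-1, -4) − 0.01·(28, -12) = (-1.28, -3.88)
(u₂, v₂) = (-1.28, -3.88) − 0.01·(14.96, -10.08) = (-1.4296, -3.7792)
(u₃, v₃) = (-1.4296, -3.7792) − 0.01·(7.7728, -8.9808) = (-1.507328, -3.689392)
(u₄, v₄) = (-1.507328, -3.689392) − 0.01·(3.81392, -8.334816) = (-1.5454672, -3.60604384)

(-1.5454672, -3.60604384)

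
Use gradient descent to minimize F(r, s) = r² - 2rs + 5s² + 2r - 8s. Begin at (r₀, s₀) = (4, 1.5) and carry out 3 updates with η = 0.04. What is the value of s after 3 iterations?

1.522208

∇F = (2r - 2s + 2, -2r + 10s - 8)
(r₁, s₁) = (4, 1.5) − 0.04·(7, -1) = (3.72, 1.54)
(r₂, s₂) = (3.72, 1.54) − 0.04·(6.36, -0.04) = (3.4656, 1.5416)
(r₃, s₃) = (3.4656, 1.5416) − 0.04·(5.848, 0.4848) = (3.23168, 1.522208)
s = 1.522208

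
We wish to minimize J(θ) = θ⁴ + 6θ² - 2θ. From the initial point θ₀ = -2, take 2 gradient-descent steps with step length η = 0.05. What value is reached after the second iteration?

J′(θ) = 4θ³ + 12θ - 2
θ₁ = -2 − 0.05·(-58) = 0.9
θ₂ = 0.9 − 0.05·11.716 = 0.3142

0.3142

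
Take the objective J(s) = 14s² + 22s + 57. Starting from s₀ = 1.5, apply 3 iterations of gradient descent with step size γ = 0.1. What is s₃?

J′(s) = 28s + 22
s₁ = 1.5 − 0.1·64 = -4.9
s₂ = -4.9 − 0.1·(-115.2) = 6.62
s₃ = 6.62 − 0.1·207.36 = -14.116

-14.116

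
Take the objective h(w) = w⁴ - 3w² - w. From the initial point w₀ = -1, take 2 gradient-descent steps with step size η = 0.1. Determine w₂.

h′(w) = 4w³ - 6w - 1
w₁ = -1 − 0.1·1 = -1.1
w₂ = -1.1 − 0.1·0.276 = -1.1276

-1.1276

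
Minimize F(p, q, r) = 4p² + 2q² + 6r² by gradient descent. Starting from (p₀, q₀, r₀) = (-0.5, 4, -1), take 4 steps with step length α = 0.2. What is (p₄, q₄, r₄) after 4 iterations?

∇F = (8p, 4q, 12r)
Step 1: at (-0.5, 4, -1), ∇F = (-4, 16, -12) → (-0.5, 4, -1) − 0.2·(-4, 16, -12) = (0.3, 0.8, 1.4)
Step 2: at (0.3, 0.8, 1.4), ∇F = (2.4, 3.2, 16.8) → (0.3, 0.8, 1.4) − 0.2·(2.4, 3.2, 16.8) = (-0.18, 0.16, -1.96)
Step 3: at (-0.18, 0.16, -1.96), ∇F = (-1.44, 0.64, -23.52) → (-0.18, 0.16, -1.96) − 0.2·(-1.44, 0.64, -23.52) = (0.108, 0.032, 2.744)
Step 4: at (0.108, 0.032, 2.744), ∇F = (0.864, 0.128, 32.928) → (0.108, 0.032, 2.744) − 0.2·(0.864, 0.128, 32.928) = (-0.0648, 0.0064, -3.8416)

(-0.0648, 0.0064, -3.8416)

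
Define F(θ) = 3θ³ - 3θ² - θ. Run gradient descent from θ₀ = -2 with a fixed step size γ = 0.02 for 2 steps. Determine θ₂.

F′(θ) = 9θ² - 6θ - 1
Step 1: F′(-2) = 47; θ₁ = -2 − 0.02·47 = -2.94
Step 2: F′(-2.94) = 94.4324; θ₂ = -2.94 − 0.02·94.4324 = -4.828648

-4.828648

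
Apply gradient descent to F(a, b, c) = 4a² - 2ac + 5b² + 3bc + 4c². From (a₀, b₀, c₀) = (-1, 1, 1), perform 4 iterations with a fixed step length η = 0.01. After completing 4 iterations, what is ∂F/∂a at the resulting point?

∇F = (8a - 2c, 10b + 3c, -2a + 3b + 8c)
Step 1: at (-1, 1, 1), ∇F = (-10, 13, 13) → (-1, 1, 1) − 0.01·(-10, 13, 13) = (-0.9, 0.87, 0.87)
Step 2: at (-0.9, 0.87, 0.87), ∇F = (-8.94, 11.31, 11.37) → (-0.9, 0.87, 0.87) − 0.01·(-8.94, 11.31, 11.37) = (-0.8106, 0.7569, 0.7563)
Step 3: at (-0.8106, 0.7569, 0.7563), ∇F = (-7.9974, 9.8379, 9.9423) → (-0.8106, 0.7569, 0.7563) − 0.01·(-7.9974, 9.8379, 9.9423) = (-0.730626, 0.658521, 0.656877)
Step 4: at (-0.730626, 0.658521, 0.656877), ∇F = (-7.158762, 8.555841, 8.691831) → (-0.730626, 0.658521, 0.656877) − 0.01·(-7.158762, 8.555841, 8.691831) = (-0.65903838, 0.57296259, 0.56995869)
∂F/∂a at (-0.65903838, 0.57296259, 0.56995869) = -6.41222442

-6.41222442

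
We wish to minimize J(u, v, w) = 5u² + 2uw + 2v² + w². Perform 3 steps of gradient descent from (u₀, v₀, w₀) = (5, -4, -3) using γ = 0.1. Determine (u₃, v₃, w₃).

∇J = (10u + 2w, 4v, 2u + 2w)
Step 1: at (5, -4, -3), ∇J = (44, -16, 4) → (5, -4, -3) − 0.1·(44, -16, 4) = (0.6, -2.4, -3.4)
Step 2: at (0.6, -2.4, -3.4), ∇J = (-0.8, -9.6, -5.6) → (0.6, -2.4, -3.4) − 0.1·(-0.8, -9.6, -5.6) = (0.68, -1.44, -2.84)
Step 3: at (0.68, -1.44, -2.84), ∇J = (1.12, -5.76, -4.32) → (0.68, -1.44, -2.84) − 0.1·(1.12, -5.76, -4.32) = (0.568, -0.864, -2.408)

(0.568, -0.864, -2.408)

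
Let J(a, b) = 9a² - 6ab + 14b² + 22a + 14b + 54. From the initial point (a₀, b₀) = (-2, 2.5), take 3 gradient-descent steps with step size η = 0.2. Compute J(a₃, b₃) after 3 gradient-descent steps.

∇J = (18a - 6b + 22, -6a + 28b + 14)
Step 1: at (-2, 2.5), ∇J = (-29, 96) → (-2, 2.5) − 0.2·(-29, 96) = (3.8, -16.7)
Step 2: at (3.8, -16.7), ∇J = (190.6, -476.4) → (3.8, -16.7) − 0.2·(190.6, -476.4) = (-34.32, 78.58)
Step 3: at (-34.32, 78.58), ∇J = (-1067.24, 2420.16) → (-34.32, 78.58) − 0.2·(-1067.24, 2420.16) = (179.128, -405.452)
J(179.128, -405.452) = 3024345.426848

3024345.426848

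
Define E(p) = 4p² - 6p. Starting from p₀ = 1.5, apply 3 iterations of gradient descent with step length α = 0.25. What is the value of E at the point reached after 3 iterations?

E′(p) = 8p - 6
Step 1: E′(1.5) = 6; p₁ = 1.5 − 0.25·6 = 0
Step 2: E′(0) = -6; p₂ = 0 − 0.25·(-6) = 1.5
Step 3: E′(1.5) = 6; p₃ = 1.5 − 0.25·6 = 0
E(0) = 0

0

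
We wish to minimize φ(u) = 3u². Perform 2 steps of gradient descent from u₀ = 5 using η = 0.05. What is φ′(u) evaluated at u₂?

14.7

φ′(u) = 6u
Step 1: φ′(5) = 30; u₁ = 5 − 0.05·30 = 3.5
Step 2: φ′(3.5) = 21; u₂ = 3.5 − 0.05·21 = 2.45
φ′(u) at (2.45) = 14.7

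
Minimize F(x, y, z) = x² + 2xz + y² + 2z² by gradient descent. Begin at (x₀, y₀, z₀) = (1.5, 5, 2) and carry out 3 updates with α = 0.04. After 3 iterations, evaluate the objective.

∇F = (2x + 2z, 2y, 2x + 4z)
(x₁, y₁, z₁) = (1.5, 5, 2) − 0.04·(7, 10, 11) = (1.22, 4.6, 1.56)
(x₂, y₂, z₂) = (1.22, 4.6, 1.56) − 0.04·(5.56, 9.2, 8.68) = (0.9976, 4.232, 1.2128)
(x₃, y₃, z₃) = (0.9976, 4.232, 1.2128) − 0.04·(4.4208, 8.464, 6.8464) = (0.820768, 3.89344, 0.938944)
F(0.820768, 3.89344, 0.938944) = 19.13707719168

19.13707719168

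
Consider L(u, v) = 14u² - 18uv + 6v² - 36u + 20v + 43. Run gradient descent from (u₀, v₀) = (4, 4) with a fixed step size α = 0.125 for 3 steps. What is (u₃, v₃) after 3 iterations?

(-3.15625, 9.15625)

∇L = (28u - 18v - 36, -18u + 12v + 20)
Step 1: at (4, 4), ∇L = (4, -4) → (4, 4) − 0.125·(4, -4) = (3.5, 4.5)
Step 2: at (3.5, 4.5), ∇L = (-19, 11) → (3.5, 4.5) − 0.125·(-19, 11) = (5.875, 3.125)
Step 3: at (5.875, 3.125), ∇L = (72.25, -48.25) → (5.875, 3.125) − 0.125·(72.25, -48.25) = (-3.15625, 9.15625)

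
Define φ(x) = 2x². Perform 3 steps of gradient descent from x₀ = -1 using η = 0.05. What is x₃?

-0.512

φ′(x) = 4x
Step 1: φ′(-1) = -4; x₁ = -1 − 0.05·(-4) = -0.8
Step 2: φ′(-0.8) = -3.2; x₂ = -0.8 − 0.05·(-3.2) = -0.64
Step 3: φ′(-0.64) = -2.56; x₃ = -0.64 − 0.05·(-2.56) = -0.512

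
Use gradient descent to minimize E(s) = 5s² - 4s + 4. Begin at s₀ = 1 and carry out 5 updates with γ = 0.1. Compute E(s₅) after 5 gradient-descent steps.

3.2

E′(s) = 10s - 4
Step 1: E′(1) = 6; s₁ = 1 − 0.1·6 = 0.4
Step 2: E′(0.4) = 0; s₂ = 0.4 − 0.1·0 = 0.4
Step 3: E′(0.4) = 0; s₃ = 0.4 − 0.1·0 = 0.4
Step 4: E′(0.4) = 0; s₄ = 0.4 − 0.1·0 = 0.4
Step 5: E′(0.4) = 0; s₅ = 0.4 − 0.1·0 = 0.4
E(0.4) = 3.2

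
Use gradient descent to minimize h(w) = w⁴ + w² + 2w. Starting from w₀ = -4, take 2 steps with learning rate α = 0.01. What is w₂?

-1.26727712

h′(w) = 4w³ + 2w + 2
w₁ = -4 − 0.01·(-262) = -1.38
w₂ = -1.38 − 0.01·(-11.272288) = -1.26727712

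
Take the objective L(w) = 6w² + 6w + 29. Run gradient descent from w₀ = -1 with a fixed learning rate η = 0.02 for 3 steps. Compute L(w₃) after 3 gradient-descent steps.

L′(w) = 12w + 6
Step 1: L′(-1) = -6; w₁ = -1 − 0.02·(-6) = -0.88
Step 2: L′(-0.88) = -4.56; w₂ = -0.88 − 0.02·(-4.56) = -0.7888
Step 3: L′(-0.7888) = -3.4656; w₃ = -0.7888 − 0.02·(-3.4656) = -0.719488
L(-0.719488) = 27.789049892864

27.789049892864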